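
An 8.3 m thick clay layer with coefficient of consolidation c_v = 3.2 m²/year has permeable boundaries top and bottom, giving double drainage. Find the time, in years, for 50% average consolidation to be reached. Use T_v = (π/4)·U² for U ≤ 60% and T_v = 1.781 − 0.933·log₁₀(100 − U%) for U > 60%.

t ≈ 1.06 years

Drainage path length: H_d = H/2 = 4.15 m (double drainage).
U ≤ 60%: T_v = (π/4)·U² = (π/4)×0.5² = 0.19635.
t = T_v·H_d²/c_v = 0.19635×4.15²/3.2 = 1.057 years.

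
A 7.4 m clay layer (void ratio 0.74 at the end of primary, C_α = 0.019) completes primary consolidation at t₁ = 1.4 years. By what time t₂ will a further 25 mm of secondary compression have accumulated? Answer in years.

S_s = C_α·H/(1+e_p)·log₁₀(t₂/t₁) ⇒ log₁₀(t₂/t₁) = S_s·(1+e_p)/(C_α·H).
log₁₀(t₂/t₁) = 0.025 × (1+0.74) / (0.019×7.4) = 0.3094
t₂ = t₁ × 10^0.3094 = 1.4 × 2.039 = 2.854 years

t₂ ≈ 2.85 years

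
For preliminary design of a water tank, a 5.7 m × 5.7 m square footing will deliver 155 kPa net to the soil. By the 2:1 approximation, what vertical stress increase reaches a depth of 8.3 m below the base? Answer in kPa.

By the 2:1 method the load spreads at 1 horizontal : 2 vertical, so at depth z the loaded area has grown by z in each plan dimension:
Δσ = qBL/((B+z)(L+z)) = 155×5.7×5.7/((5.7+8.3)(5.7+8.3)) = 25.694 kPa

Δσ_z ≈ 25.7 kPa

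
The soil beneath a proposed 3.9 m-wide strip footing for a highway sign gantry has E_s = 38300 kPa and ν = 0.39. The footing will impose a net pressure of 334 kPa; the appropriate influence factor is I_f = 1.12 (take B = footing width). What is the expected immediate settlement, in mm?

Immediate (elastic) settlement: S_e = q·B·(1−ν²)/E_s · I_f.
S_e = 334 × 3.9 × (1 − 0.39²) / 38300 × 1.12
    = 334 × 3.9 × 0.8479 / 38300 × 1.12
    = 0.0323 m = 32.3 mm

S_e ≈ 32.3 mm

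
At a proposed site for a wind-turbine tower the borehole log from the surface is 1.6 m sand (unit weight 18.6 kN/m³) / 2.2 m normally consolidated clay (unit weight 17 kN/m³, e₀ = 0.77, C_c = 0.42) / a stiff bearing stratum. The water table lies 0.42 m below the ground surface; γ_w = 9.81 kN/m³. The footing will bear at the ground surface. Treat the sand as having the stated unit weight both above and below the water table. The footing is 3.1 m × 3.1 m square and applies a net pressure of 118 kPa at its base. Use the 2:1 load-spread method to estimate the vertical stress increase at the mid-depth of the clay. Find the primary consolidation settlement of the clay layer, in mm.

Mid-depth of clay below the ground surface: z = 1.6 + 2.2/2 = 2.7 m.
Total vertical stress at mid-clay: σ_v = 18.6×1.6 + 17×1.1 = 48.46 kPa.
Pore pressure: u = 9.81×(2.7 − 0.42) = 22.367 kPa.
Initial effective stress: σ'_0 = σ_v − u = 48.46 − 22.367 = 26.093 kPa.
Stress increase at mid-clay by the 2:1 spreading method:
Δσ = qBL/((B+z)(L+z)) = 118×3.1×3.1/((3.1+2.7)(3.1+2.7)) = 33.709 kPa
Final effective stress: σ'_f = σ'_0 + Δσ = 26.093 + 33.709 = 59.802 kPa.
Normally consolidated clay, so the full stress increment lies on the virgin compression line:
S_c = C_c·H/(1+e₀)·log₁₀(σ'_f/σ'_0) = 0.42×2.2/(1+0.77)×log₁₀(59.802/26.093)
    = 0.52203 × 0.36019 = 0.188 m

S_c ≈ 188 mm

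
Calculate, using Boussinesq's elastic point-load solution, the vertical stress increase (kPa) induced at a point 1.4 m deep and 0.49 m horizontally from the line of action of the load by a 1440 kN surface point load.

Boussinesq vertical stress below a point load on an elastic half-space:
Δσ_z = 3P/(2πz²) · [1 + (r/z)²]^(−5/2)
r/z = 0.49/1.4 = 0.35; [1+(r/z)²]^(−5/2) = 0.74909.
Δσ_z = 3×1440/(2π×1.4²) × 0.74909 = 350.79 × 0.74909 = 262.8 kPa

Δσ_z ≈ 263 kPa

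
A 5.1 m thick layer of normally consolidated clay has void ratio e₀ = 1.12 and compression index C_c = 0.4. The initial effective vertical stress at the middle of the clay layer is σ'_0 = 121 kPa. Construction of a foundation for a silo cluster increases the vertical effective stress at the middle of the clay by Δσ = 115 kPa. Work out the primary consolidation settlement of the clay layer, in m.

S_c ≈ 0.279 m

Final effective stress: σ'_f = σ'_0 + Δσ = 121 + 115 = 236 kPa.
Normally consolidated clay, so the full stress increment lies on the virgin compression line:
S_c = C_c·H/(1+e₀)·log₁₀(σ'_f/σ'_0) = 0.4×5.1/(1+1.12)×log₁₀(236/121)
    = 0.96226 × 0.29013 = 0.2792 m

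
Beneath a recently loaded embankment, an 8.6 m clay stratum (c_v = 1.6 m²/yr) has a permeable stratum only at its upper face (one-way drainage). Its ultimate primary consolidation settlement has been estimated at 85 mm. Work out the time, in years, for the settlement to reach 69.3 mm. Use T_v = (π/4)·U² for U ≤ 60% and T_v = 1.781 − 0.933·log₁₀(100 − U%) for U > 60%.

t ≈ 27.7 years

Drainage path length: H_d = H = 8.6 m (single drainage).
U = S(t)/S_ult = 69.3/85 = 0.8153.
U > 60%: T_v = 1.781 − 0.933·log₁₀(100 − 81.529) = 0.59937.
t = T_v·H_d²/c_v = 0.59937×8.6²/1.6 = 27.71 years.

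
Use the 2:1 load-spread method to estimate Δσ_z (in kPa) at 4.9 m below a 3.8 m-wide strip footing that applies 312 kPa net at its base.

By the 2:1 method the load spreads at 1 horizontal : 2 vertical, so at depth z the loaded area has grown by z in each plan dimension:
Δσ = qB/(B+z) = 312×3.8/(3.8+4.9) = 136.28 kPa

Δσ_z ≈ 136 kPa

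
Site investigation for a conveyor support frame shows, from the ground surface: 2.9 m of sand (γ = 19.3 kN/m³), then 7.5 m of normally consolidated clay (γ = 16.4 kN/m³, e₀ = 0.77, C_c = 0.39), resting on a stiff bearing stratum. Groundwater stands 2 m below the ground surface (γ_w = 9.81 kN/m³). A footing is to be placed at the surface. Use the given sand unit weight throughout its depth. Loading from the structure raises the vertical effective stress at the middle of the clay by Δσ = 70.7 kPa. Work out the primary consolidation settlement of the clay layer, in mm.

S_c ≈ 492 mm

Mid-depth of clay below the ground surface: z = 2.9 + 7.5/2 = 6.65 m.
Total vertical stress at mid-clay: σ_v = 19.3×2.9 + 16.4×3.75 = 117.47 kPa.
Pore pressure: u = 9.81×(6.65 − 2) = 45.617 kPa.
Initial effective stress: σ'_0 = σ_v − u = 117.47 − 45.617 = 71.853 kPa.
Final effective stress: σ'_f = σ'_0 + Δσ = 71.853 + 70.7 = 142.55 kPa.
Normally consolidated clay, so the full stress increment lies on the virgin compression line:
S_c = C_c·H/(1+e₀)·log₁₀(σ'_f/σ'_0) = 0.39×7.5/(1+0.77)×log₁₀(142.55/71.853)
    = 1.6525 × 0.29752 = 0.4917 m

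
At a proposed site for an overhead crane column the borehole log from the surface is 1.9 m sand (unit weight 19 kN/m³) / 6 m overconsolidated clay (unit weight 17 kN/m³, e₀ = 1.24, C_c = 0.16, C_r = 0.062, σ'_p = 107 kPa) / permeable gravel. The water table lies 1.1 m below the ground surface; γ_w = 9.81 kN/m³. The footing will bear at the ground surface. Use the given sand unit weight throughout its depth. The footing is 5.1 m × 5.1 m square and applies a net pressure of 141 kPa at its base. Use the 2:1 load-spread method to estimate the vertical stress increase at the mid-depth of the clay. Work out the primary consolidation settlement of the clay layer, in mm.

S_c ≈ 39.8 mm

Mid-depth of clay below the ground surface: z = 1.9 + 6/2 = 4.9 m.
Total vertical stress at mid-clay: σ_v = 19×1.9 + 17×3 = 87.1 kPa.
Pore pressure: u = 9.81×(4.9 − 1.1) = 37.278 kPa.
Initial effective stress: σ'_0 = σ_v − u = 87.1 − 37.278 = 49.822 kPa.
Stress increase at mid-clay by the 2:1 spreading method:
Δσ = qBL/((B+z)(L+z)) = 141×5.1×5.1/((5.1+4.9)(5.1+4.9)) = 36.674 kPa
Final effective stress: σ'_f = 49.822 + 36.674 = 86.496 kPa.
σ'_f = 86.496 ≤ σ'_p = 107 kPa, so the clay remains overconsolidated and only the recompression index applies:
S_c = C_r·H/(1+e₀)·log₁₀(σ'_f/σ'_0) = 0.062×6/2.24×log₁₀(86.496/49.822)
    = 0.16607 × 0.23957 = 0.03979 m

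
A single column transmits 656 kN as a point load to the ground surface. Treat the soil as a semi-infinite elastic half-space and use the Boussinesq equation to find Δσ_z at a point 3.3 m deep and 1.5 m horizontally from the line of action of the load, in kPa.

Δσ_z ≈ 18 kPa

Boussinesq vertical stress below a point load on an elastic half-space:
Δσ_z = 3P/(2πz²) · [1 + (r/z)²]^(−5/2)
r/z = 1.5/3.3 = 0.45455; [1+(r/z)²]^(−5/2) = 0.62529.
Δσ_z = 3×656/(2π×3.3²) × 0.62529 = 28.762 × 0.62529 = 17.98 kPa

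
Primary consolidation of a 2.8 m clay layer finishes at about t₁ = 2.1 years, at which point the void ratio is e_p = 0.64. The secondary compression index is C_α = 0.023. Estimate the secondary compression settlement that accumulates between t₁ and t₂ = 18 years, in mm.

Secondary compression: S_s = C_α·H/(1+e_p)·log₁₀(t₂/t₁)
S_s = 0.023×2.8/(1+0.64)×log₁₀(18/2.1)
    = 0.03927 × 0.9331 = 0.03664 m

S_s ≈ 36.6 mm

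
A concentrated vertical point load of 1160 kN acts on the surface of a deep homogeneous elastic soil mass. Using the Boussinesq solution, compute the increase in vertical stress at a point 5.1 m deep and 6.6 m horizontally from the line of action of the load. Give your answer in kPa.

Δσ_z ≈ 1.82 kPa

Boussinesq vertical stress below a point load on an elastic half-space:
Δσ_z = 3P/(2πz²) · [1 + (r/z)²]^(−5/2)
r/z = 6.6/5.1 = 1.2941; [1+(r/z)²]^(−5/2) = 0.085466.
Δσ_z = 3×1160/(2π×5.1²) × 0.085466 = 21.294 × 0.085466 = 1.82 kPa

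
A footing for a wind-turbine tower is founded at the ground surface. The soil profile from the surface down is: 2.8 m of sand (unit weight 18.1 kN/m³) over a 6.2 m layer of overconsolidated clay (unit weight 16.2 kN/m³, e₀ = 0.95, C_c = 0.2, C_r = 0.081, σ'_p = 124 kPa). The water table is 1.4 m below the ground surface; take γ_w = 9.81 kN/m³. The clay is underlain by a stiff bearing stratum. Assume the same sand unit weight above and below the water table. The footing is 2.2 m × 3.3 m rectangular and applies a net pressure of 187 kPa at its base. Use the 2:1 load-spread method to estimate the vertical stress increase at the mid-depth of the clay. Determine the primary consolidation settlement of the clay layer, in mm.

Mid-depth of clay below the ground surface: z = 2.8 + 6.2/2 = 5.9 m.
Total vertical stress at mid-clay: σ_v = 18.1×2.8 + 16.2×3.1 = 100.9 kPa.
Pore pressure: u = 9.81×(5.9 − 1.4) = 44.145 kPa.
Initial effective stress: σ'_0 = σ_v − u = 100.9 − 44.145 = 56.755 kPa.
Stress increase at mid-clay by the 2:1 spreading method:
Δσ = qBL/((B+z)(L+z)) = 187×2.2×3.3/((2.2+5.9)(3.3+5.9)) = 18.218 kPa
Final effective stress: σ'_f = 56.755 + 18.218 = 74.973 kPa.
σ'_f = 74.973 ≤ σ'_p = 124 kPa, so the clay remains overconsolidated and only the recompression index applies:
S_c = C_r·H/(1+e₀)·log₁₀(σ'_f/σ'_0) = 0.081×6.2/1.95×log₁₀(74.973/56.755)
    = 0.25754 × 0.1209 = 0.03114 m

S_c ≈ 31.1 mm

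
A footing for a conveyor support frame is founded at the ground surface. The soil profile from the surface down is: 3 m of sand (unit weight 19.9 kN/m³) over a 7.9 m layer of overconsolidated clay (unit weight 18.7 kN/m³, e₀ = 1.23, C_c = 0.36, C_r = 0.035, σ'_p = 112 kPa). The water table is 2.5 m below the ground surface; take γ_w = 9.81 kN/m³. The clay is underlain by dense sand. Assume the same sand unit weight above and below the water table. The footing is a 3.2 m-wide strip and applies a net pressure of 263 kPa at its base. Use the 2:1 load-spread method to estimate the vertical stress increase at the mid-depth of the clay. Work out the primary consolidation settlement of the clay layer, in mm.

Mid-depth of clay below the ground surface: z = 3 + 7.9/2 = 6.95 m.
Total vertical stress at mid-clay: σ_v = 19.9×3 + 18.7×3.95 = 133.56 kPa.
Pore pressure: u = 9.81×(6.95 − 2.5) = 43.655 kPa.
Initial effective stress: σ'_0 = σ_v − u = 133.56 − 43.655 = 89.905 kPa.
Stress increase at mid-clay by the 2:1 spreading method:
Δσ = qB/(B+z) = 263×3.2/(3.2+6.95) = 82.916 kPa
Final effective stress: σ'_f = 89.905 + 82.916 = 172.82 kPa.
σ'_f = 172.82 > σ'_p = 112 kPa, so the stress path crosses the preconsolidation pressure — recompression up to σ'_p, then virgin compression beyond:
S_c = H/(1+e₀)·[C_r·log₁₀(σ'_p/σ'_0) + C_c·log₁₀(σ'_f/σ'_p)]
    = 7.9/2.23 × [0.035×log₁₀(112/89.905) + 0.36×log₁₀(172.82/112)]
    = 3.5426 × [0.0033402 + 0.067815] = 0.2521 m

S_c ≈ 252 mm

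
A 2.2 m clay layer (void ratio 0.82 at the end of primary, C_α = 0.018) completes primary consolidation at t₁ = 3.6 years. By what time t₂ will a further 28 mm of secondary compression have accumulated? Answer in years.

S_s = C_α·H/(1+e_p)·log₁₀(t₂/t₁) ⇒ log₁₀(t₂/t₁) = S_s·(1+e_p)/(C_α·H).
log₁₀(t₂/t₁) = 0.028 × (1+0.82) / (0.018×2.2) = 1.287
t₂ = t₁ × 10^1.287 = 3.6 × 19.36 = 69.69 years

t₂ ≈ 69.7 years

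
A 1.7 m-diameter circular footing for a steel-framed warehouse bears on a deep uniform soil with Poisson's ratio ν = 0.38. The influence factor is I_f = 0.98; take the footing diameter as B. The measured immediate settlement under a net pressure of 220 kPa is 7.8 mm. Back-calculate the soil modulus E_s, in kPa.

S_e = q·B·(1−ν²)/E_s · I_f  ⇒  E_s = q·B·(1−ν²)·I_f / S_e.
E_s = 220 × 1.7 × 0.8556 × 0.98 / 0.0078 = 40200 kPa

E_s ≈ 40200 kPa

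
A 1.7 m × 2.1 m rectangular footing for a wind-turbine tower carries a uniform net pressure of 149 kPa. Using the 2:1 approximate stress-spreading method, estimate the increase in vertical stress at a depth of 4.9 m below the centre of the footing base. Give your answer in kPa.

By the 2:1 method the load spreads at 1 horizontal : 2 vertical, so at depth z the loaded area has grown by z in each plan dimension:
Δσ = qBL/((B+z)(L+z)) = 149×1.7×2.1/((1.7+4.9)(2.1+4.9)) = 11.514 kPa

Δσ_z ≈ 11.5 kPa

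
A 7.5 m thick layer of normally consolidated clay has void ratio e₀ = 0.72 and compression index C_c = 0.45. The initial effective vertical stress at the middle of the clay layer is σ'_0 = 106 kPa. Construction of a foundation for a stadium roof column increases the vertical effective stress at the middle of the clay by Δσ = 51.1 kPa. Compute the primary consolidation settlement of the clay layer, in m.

S_c ≈ 0.335 m

Final effective stress: σ'_f = σ'_0 + Δσ = 106 + 51.1 = 157.1 kPa.
Normally consolidated clay, so the full stress increment lies on the virgin compression line:
S_c = C_c·H/(1+e₀)·log₁₀(σ'_f/σ'_0) = 0.45×7.5/(1+0.72)×log₁₀(157.1/106)
    = 1.9622 × 0.17087 = 0.3353 m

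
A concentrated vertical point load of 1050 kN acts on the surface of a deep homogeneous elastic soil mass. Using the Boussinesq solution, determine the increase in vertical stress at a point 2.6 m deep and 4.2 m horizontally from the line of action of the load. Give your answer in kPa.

Δσ_z ≈ 3 kPa

Boussinesq vertical stress below a point load on an elastic half-space:
Δσ_z = 3P/(2πz²) · [1 + (r/z)²]^(−5/2)
r/z = 4.2/2.6 = 1.6154; [1+(r/z)²]^(−5/2) = 0.040401.
Δσ_z = 3×1050/(2π×2.6²) × 0.040401 = 74.162 × 0.040401 = 2.996 kPa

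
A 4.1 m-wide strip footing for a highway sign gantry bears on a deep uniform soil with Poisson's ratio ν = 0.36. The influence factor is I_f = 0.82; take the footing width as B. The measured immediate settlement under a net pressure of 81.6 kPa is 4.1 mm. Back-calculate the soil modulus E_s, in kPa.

E_s ≈ 58200 kPa

S_e = q·B·(1−ν²)/E_s · I_f  ⇒  E_s = q·B·(1−ν²)·I_f / S_e.
E_s = 81.6 × 4.1 × 0.8704 × 0.82 / 0.0041 = 58240 kPa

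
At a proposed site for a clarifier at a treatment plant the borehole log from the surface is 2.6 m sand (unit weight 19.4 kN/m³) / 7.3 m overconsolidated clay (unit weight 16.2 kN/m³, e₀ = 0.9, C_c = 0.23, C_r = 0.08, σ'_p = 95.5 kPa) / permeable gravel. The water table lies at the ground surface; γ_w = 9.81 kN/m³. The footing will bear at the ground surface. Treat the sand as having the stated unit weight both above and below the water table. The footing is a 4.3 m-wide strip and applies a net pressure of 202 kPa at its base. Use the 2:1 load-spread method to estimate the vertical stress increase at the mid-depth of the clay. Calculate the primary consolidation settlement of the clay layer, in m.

S_c ≈ 0.211 m

Mid-depth of clay below the ground surface: z = 2.6 + 7.3/2 = 6.25 m.
Total vertical stress at mid-clay: σ_v = 19.4×2.6 + 16.2×3.65 = 109.57 kPa.
Pore pressure: u = 9.81×(6.25 − 0) = 61.312 kPa.
Initial effective stress: σ'_0 = σ_v − u = 109.57 − 61.312 = 48.258 kPa.
Stress increase at mid-clay by the 2:1 spreading method:
Δσ = qB/(B+z) = 202×4.3/(4.3+6.25) = 82.332 kPa
Final effective stress: σ'_f = 48.258 + 82.332 = 130.59 kPa.
σ'_f = 130.59 > σ'_p = 95.5 kPa, so the stress path crosses the preconsolidation pressure — recompression up to σ'_p, then virgin compression beyond:
S_c = H/(1+e₀)·[C_r·log₁₀(σ'_p/σ'_0) + C_c·log₁₀(σ'_f/σ'_p)]
    = 7.3/1.9 × [0.08×log₁₀(95.5/48.258) + 0.23×log₁₀(130.59/95.5)]
    = 3.8421 × [0.023715 + 0.031259] = 0.2112 m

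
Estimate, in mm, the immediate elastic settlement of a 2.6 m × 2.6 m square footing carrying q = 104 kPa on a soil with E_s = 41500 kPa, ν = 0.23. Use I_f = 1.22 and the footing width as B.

S_e ≈ 7.53 mm

Immediate (elastic) settlement: S_e = q·B·(1−ν²)/E_s · I_f.
S_e = 104 × 2.6 × (1 − 0.23²) / 41500 × 1.22
    = 104 × 2.6 × 0.9471 / 41500 × 1.22
    = 0.007529 m = 7.529 mm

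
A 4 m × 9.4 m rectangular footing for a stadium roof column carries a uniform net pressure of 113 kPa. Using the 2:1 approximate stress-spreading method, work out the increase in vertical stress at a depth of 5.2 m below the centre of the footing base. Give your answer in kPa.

Δσ_z ≈ 31.6 kPa

By the 2:1 method the load spreads at 1 horizontal : 2 vertical, so at depth z the loaded area has grown by z in each plan dimension:
Δσ = qBL/((B+z)(L+z)) = 113×4×9.4/((4+5.2)(9.4+5.2)) = 31.632 kPa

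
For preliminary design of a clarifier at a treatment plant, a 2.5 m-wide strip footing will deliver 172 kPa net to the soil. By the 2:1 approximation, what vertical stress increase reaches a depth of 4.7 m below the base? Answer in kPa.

Δσ_z ≈ 59.7 kPa

By the 2:1 method the load spreads at 1 horizontal : 2 vertical, so at depth z the loaded area has grown by z in each plan dimension:
Δσ = qB/(B+z) = 172×2.5/(2.5+4.7) = 59.722 kPa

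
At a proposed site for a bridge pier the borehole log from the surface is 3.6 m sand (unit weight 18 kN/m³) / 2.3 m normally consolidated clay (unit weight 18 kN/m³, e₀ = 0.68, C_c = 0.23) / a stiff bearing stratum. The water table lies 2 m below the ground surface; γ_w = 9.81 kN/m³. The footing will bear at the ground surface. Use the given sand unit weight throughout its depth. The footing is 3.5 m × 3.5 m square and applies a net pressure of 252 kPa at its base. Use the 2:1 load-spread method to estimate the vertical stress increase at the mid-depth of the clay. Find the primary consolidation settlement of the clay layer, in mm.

Mid-depth of clay below the ground surface: z = 3.6 + 2.3/2 = 4.75 m.
Total vertical stress at mid-clay: σ_v = 18×3.6 + 18×1.15 = 85.5 kPa.
Pore pressure: u = 9.81×(4.75 − 2) = 26.978 kPa.
Initial effective stress: σ'_0 = σ_v − u = 85.5 − 26.978 = 58.522 kPa.
Stress increase at mid-clay by the 2:1 spreading method:
Δσ = qBL/((B+z)(L+z)) = 252×3.5×3.5/((3.5+4.75)(3.5+4.75)) = 45.355 kPa
Final effective stress: σ'_f = σ'_0 + Δσ = 58.522 + 45.355 = 103.88 kPa.
Normally consolidated clay, so the full stress increment lies on the virgin compression line:
S_c = C_c·H/(1+e₀)·log₁₀(σ'_f/σ'_0) = 0.23×2.3/(1+0.68)×log₁₀(103.88/58.522)
    = 0.31488 × 0.24921 = 0.07847 m

S_c ≈ 78.5 mm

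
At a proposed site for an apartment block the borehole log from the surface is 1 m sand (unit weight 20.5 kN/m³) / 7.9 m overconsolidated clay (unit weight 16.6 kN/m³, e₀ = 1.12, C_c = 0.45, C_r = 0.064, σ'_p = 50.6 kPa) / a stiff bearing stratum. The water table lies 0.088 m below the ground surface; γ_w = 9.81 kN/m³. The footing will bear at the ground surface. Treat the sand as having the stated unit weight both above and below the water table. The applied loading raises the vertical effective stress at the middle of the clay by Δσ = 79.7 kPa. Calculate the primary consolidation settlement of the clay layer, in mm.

Mid-depth of clay below the ground surface: z = 1 + 7.9/2 = 4.95 m.
Total vertical stress at mid-clay: σ_v = 20.5×1 + 16.6×3.95 = 86.07 kPa.
Pore pressure: u = 9.81×(4.95 − 0.088) = 47.696 kPa.
Initial effective stress: σ'_0 = σ_v − u = 86.07 − 47.696 = 38.374 kPa.
Final effective stress: σ'_f = 38.374 + 79.7 = 118.07 kPa.
σ'_f = 118.07 > σ'_p = 50.6 kPa, so the stress path crosses the preconsolidation pressure — recompression up to σ'_p, then virgin compression beyond:
S_c = H/(1+e₀)·[C_r·log₁₀(σ'_p/σ'_0) + C_c·log₁₀(σ'_f/σ'_p)]
    = 7.9/2.12 × [0.064×log₁₀(50.6/38.374) + 0.45×log₁₀(118.07/50.6)]
    = 3.7264 × [0.0076873 + 0.1656] = 0.6457 m

S_c ≈ 646 mm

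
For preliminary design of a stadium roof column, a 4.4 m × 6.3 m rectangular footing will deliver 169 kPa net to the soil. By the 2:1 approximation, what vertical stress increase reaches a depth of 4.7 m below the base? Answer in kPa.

By the 2:1 method the load spreads at 1 horizontal : 2 vertical, so at depth z the loaded area has grown by z in each plan dimension:
Δσ = qBL/((B+z)(L+z)) = 169×4.4×6.3/((4.4+4.7)(6.3+4.7)) = 46.8 kPa

Δσ_z ≈ 46.8 kPa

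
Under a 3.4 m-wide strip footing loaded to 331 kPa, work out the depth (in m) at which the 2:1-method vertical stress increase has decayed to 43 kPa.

z ≈ 22.8 m

2:1 spreading — at depth z the loaded area has grown by z in each plan dimension:
qB/(B+z) = Δσ_z ⇒ z = qB/Δσ_z − B = 331×3.4/43 − 3.4 = 22.77 m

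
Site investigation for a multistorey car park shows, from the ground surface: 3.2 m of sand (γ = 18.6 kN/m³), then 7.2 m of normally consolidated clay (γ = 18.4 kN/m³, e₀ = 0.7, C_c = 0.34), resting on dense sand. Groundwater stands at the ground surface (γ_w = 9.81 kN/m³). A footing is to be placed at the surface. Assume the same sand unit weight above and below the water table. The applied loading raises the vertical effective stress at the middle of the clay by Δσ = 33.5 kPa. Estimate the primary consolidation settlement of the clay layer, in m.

Mid-depth of clay below the ground surface: z = 3.2 + 7.2/2 = 6.8 m.
Total vertical stress at mid-clay: σ_v = 18.6×3.2 + 18.4×3.6 = 125.76 kPa.
Pore pressure: u = 9.81×(6.8 − 0) = 66.708 kPa.
Initial effective stress: σ'_0 = σ_v − u = 125.76 − 66.708 = 59.052 kPa.
Final effective stress: σ'_f = σ'_0 + Δσ = 59.052 + 33.5 = 92.552 kPa.
Normally consolidated clay, so the full stress increment lies on the virgin compression line:
S_c = C_c·H/(1+e₀)·log₁₀(σ'_f/σ'_0) = 0.34×7.2/(1+0.7)×log₁₀(92.552/59.052)
    = 1.44 × 0.19515 = 0.281 m

S_c ≈ 0.281 m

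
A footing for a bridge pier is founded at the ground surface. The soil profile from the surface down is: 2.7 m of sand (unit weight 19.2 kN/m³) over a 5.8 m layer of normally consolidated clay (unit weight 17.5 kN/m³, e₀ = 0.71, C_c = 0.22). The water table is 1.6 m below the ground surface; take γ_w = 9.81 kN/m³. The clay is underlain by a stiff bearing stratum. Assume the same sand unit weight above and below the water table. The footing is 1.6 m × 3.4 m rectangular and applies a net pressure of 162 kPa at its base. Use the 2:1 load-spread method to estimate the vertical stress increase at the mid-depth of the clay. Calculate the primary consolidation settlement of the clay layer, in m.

S_c ≈ 0.063 m

Mid-depth of clay below the ground surface: z = 2.7 + 5.8/2 = 5.6 m.
Total vertical stress at mid-clay: σ_v = 19.2×2.7 + 17.5×2.9 = 102.59 kPa.
Pore pressure: u = 9.81×(5.6 − 1.6) = 39.24 kPa.
Initial effective stress: σ'_0 = σ_v − u = 102.59 − 39.24 = 63.35 kPa.
Stress increase at mid-clay by the 2:1 spreading method:
Δσ = qBL/((B+z)(L+z)) = 162×1.6×3.4/((1.6+5.6)(3.4+5.6)) = 13.6 kPa
Final effective stress: σ'_f = σ'_0 + Δσ = 63.35 + 13.6 = 76.95 kPa.
Normally consolidated clay, so the full stress increment lies on the virgin compression line:
S_c = C_c·H/(1+e₀)·log₁₀(σ'_f/σ'_0) = 0.22×5.8/(1+0.71)×log₁₀(76.95/63.35)
    = 0.7462 × 0.084462 = 0.06303 m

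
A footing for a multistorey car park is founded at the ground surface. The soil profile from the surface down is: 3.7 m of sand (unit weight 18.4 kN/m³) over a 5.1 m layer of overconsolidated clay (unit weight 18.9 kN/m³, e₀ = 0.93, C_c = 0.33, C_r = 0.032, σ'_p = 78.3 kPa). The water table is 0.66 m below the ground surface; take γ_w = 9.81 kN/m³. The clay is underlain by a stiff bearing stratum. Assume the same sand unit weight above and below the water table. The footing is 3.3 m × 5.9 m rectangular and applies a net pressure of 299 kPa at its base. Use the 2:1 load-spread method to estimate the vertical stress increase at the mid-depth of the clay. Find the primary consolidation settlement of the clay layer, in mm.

S_c ≈ 143 mm

Mid-depth of clay below the ground surface: z = 3.7 + 5.1/2 = 6.25 m.
Total vertical stress at mid-clay: σ_v = 18.4×3.7 + 18.9×2.55 = 116.27 kPa.
Pore pressure: u = 9.81×(6.25 − 0.66) = 54.838 kPa.
Initial effective stress: σ'_0 = σ_v − u = 116.27 − 54.838 = 61.432 kPa.
Stress increase at mid-clay by the 2:1 spreading method:
Δσ = qBL/((B+z)(L+z)) = 299×3.3×5.9/((3.3+6.25)(5.9+6.25)) = 50.172 kPa
Final effective stress: σ'_f = 61.432 + 50.172 = 111.6 kPa.
σ'_f = 111.6 > σ'_p = 78.3 kPa, so the stress path crosses the preconsolidation pressure — recompression up to σ'_p, then virgin compression beyond:
S_c = H/(1+e₀)·[C_r·log₁₀(σ'_p/σ'_0) + C_c·log₁₀(σ'_f/σ'_p)]
    = 5.1/1.93 × [0.032×log₁₀(78.3/61.432) + 0.33×log₁₀(111.6/78.3)]
    = 2.6425 × [0.0033717 + 0.050788] = 0.1431 m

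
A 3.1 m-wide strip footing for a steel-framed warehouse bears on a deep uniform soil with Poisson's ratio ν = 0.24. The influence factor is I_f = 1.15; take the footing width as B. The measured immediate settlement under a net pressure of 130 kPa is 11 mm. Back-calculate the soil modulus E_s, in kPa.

E_s ≈ 39700 kPa

S_e = q·B·(1−ν²)/E_s · I_f  ⇒  E_s = q·B·(1−ν²)·I_f / S_e.
E_s = 130 × 3.1 × 0.9424 × 1.15 / 0.011 = 39710 kPa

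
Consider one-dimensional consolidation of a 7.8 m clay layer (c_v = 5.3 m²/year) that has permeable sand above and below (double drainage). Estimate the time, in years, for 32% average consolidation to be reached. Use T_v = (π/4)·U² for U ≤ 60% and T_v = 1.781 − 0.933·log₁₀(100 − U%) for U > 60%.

Drainage path length: H_d = H/2 = 3.9 m (double drainage).
U ≤ 60%: T_v = (π/4)·U² = (π/4)×0.32² = 0.080425.
t = T_v·H_d²/c_v = 0.080425×3.9²/5.3 = 0.2308 years.

t ≈ 0.231 years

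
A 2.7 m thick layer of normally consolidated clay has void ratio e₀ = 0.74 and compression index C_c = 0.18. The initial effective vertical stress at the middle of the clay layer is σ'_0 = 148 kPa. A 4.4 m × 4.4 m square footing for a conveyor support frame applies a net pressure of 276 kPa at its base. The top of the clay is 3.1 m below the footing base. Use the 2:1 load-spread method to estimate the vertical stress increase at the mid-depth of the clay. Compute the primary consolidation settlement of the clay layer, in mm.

S_c ≈ 46 mm

Mid-depth of clay below the footing base: z = 3.1 + 2.7/2 = 4.45 m.
Stress increase at mid-clay by the 2:1 spreading method:
Δσ = qBL/((B+z)(L+z)) = 276×4.4×4.4/((4.4+4.45)(4.4+4.45)) = 68.223 kPa
Final effective stress: σ'_f = σ'_0 + Δσ = 148 + 68.223 = 216.22 kPa.
Normally consolidated clay, so the full stress increment lies on the virgin compression line:
S_c = C_c·H/(1+e₀)·log₁₀(σ'_f/σ'_0) = 0.18×2.7/(1+0.74)×log₁₀(216.22/148)
    = 0.27931 × 0.16463 = 0.04598 m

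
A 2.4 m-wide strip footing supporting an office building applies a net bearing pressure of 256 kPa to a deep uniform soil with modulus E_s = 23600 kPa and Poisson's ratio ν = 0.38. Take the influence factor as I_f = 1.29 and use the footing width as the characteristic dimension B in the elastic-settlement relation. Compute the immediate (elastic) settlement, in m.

Immediate (elastic) settlement: S_e = q·B·(1−ν²)/E_s · I_f.
S_e = 256 × 2.4 × (1 − 0.38²) / 23600 × 1.29
    = 256 × 2.4 × 0.8556 / 23600 × 1.29
    = 0.02873 m

S_e ≈ 0.0287 m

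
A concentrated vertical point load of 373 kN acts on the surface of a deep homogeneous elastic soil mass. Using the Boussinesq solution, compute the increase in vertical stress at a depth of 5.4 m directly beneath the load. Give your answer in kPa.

Boussinesq vertical stress below a point load on an elastic half-space:
Δσ_z = 3P/(2πz²) · [1 + (r/z)²]^(−5/2)
r/z = 0/5.4 = 0; [1+(r/z)²]^(−5/2) = 1.
Δσ_z = 3×373/(2π×5.4²) × 1 = 6.1075 × 1 = 6.107 kPa

Δσ_z ≈ 6.11 kPa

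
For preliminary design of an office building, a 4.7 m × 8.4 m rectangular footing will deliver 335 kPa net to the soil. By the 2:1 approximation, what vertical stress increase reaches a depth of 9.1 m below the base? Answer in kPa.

Δσ_z ≈ 54.8 kPa

By the 2:1 method the load spreads at 1 horizontal : 2 vertical, so at depth z the loaded area has grown by z in each plan dimension:
Δσ = qBL/((B+z)(L+z)) = 335×4.7×8.4/((4.7+9.1)(8.4+9.1)) = 54.765 kPa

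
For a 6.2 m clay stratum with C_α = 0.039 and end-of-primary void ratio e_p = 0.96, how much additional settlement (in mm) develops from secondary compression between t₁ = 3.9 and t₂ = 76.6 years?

S_s ≈ 160 mm

Secondary compression: S_s = C_α·H/(1+e_p)·log₁₀(t₂/t₁)
S_s = 0.039×6.2/(1+0.96)×log₁₀(76.6/3.9)
    = 0.1234 × 1.293 = 0.1595 m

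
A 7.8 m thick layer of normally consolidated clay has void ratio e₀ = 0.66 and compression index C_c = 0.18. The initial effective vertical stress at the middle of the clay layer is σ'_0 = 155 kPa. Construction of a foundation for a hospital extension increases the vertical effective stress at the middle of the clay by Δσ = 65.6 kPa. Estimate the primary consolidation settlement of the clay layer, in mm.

S_c ≈ 130 mm

Final effective stress: σ'_f = σ'_0 + Δσ = 155 + 65.6 = 220.6 kPa.
Normally consolidated clay, so the full stress increment lies on the virgin compression line:
S_c = C_c·H/(1+e₀)·log₁₀(σ'_f/σ'_0) = 0.18×7.8/(1+0.66)×log₁₀(220.6/155)
    = 0.84578 × 0.15327 = 0.1296 m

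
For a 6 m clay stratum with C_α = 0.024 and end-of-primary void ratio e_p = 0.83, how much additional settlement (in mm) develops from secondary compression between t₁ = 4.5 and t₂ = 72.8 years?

S_s ≈ 95.1 mm

Secondary compression: S_s = C_α·H/(1+e_p)·log₁₀(t₂/t₁)
S_s = 0.024×6/(1+0.83)×log₁₀(72.8/4.5)
    = 0.07869 × 1.209 = 0.09513 m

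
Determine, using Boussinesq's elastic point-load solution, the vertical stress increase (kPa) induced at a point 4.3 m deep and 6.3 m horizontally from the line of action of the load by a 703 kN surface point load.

Δσ_z ≈ 1.03 kPa

Boussinesq vertical stress below a point load on an elastic half-space:
Δσ_z = 3P/(2πz²) · [1 + (r/z)²]^(−5/2)
r/z = 6.3/4.3 = 1.4651; [1+(r/z)²]^(−5/2) = 0.056939.
Δσ_z = 3×703/(2π×4.3²) × 0.056939 = 18.153 × 0.056939 = 1.034 kPa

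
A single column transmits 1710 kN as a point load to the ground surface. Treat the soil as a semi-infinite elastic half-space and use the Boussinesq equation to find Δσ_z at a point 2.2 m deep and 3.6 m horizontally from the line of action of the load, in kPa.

Δσ_z ≈ 6.5 kPa

Boussinesq vertical stress below a point load on an elastic half-space:
Δσ_z = 3P/(2πz²) · [1 + (r/z)²]^(−5/2)
r/z = 3.6/2.2 = 1.6364; [1+(r/z)²]^(−5/2) = 0.038553.
Δσ_z = 3×1710/(2π×2.2²) × 0.038553 = 168.69 × 0.038553 = 6.504 kPa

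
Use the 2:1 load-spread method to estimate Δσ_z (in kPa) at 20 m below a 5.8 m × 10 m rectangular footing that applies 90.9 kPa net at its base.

Δσ_z ≈ 6.81 kPa

By the 2:1 method the load spreads at 1 horizontal : 2 vertical, so at depth z the loaded area has grown by z in each plan dimension:
Δσ = qBL/((B+z)(L+z)) = 90.9×5.8×10/((5.8+20)(10+20)) = 6.8116 kPa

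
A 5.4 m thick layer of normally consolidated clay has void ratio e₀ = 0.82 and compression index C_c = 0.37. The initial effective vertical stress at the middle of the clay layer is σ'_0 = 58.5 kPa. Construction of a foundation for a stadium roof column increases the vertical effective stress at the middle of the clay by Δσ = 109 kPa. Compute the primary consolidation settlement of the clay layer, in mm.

Final effective stress: σ'_f = σ'_0 + Δσ = 58.5 + 109 = 167.5 kPa.
Normally consolidated clay, so the full stress increment lies on the virgin compression line:
S_c = C_c·H/(1+e₀)·log₁₀(σ'_f/σ'_0) = 0.37×5.4/(1+0.82)×log₁₀(167.5/58.5)
    = 1.0978 × 0.45686 = 0.5015 m

S_c ≈ 502 mm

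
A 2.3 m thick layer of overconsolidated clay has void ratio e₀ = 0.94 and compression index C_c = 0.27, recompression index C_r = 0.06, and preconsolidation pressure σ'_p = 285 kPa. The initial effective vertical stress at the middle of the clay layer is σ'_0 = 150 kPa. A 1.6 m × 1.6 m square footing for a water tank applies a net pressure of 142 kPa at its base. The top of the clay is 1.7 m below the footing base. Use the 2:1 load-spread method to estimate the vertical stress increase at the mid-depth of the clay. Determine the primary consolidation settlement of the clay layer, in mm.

Mid-depth of clay below the footing base: z = 1.7 + 2.3/2 = 2.85 m.
Stress increase at mid-clay by the 2:1 spreading method:
Δσ = qBL/((B+z)(L+z)) = 142×1.6×1.6/((1.6+2.85)(1.6+2.85)) = 18.357 kPa
Final effective stress: σ'_f = 150 + 18.357 = 168.36 kPa.
σ'_f = 168.36 ≤ σ'_p = 285 kPa, so the clay remains overconsolidated and only the recompression index applies:
S_c = C_r·H/(1+e₀)·log₁₀(σ'_f/σ'_0) = 0.06×2.3/1.94×log₁₀(168.36/150)
    = 0.071136 × 0.050148 = 0.003567 m

S_c ≈ 3.57 mm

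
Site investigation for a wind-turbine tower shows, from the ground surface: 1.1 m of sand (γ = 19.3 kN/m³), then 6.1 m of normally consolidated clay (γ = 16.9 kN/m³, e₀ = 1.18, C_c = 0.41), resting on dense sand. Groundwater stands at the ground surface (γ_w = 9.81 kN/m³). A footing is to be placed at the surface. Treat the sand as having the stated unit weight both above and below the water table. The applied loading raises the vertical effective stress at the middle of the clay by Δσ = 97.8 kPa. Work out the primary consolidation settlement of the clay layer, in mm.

Mid-depth of clay below the ground surface: z = 1.1 + 6.1/2 = 4.15 m.
Total vertical stress at mid-clay: σ_v = 19.3×1.1 + 16.9×3.05 = 72.775 kPa.
Pore pressure: u = 9.81×(4.15 − 0) = 40.712 kPa.
Initial effective stress: σ'_0 = σ_v − u = 72.775 − 40.712 = 32.063 kPa.
Final effective stress: σ'_f = σ'_0 + Δσ = 32.063 + 97.8 = 129.86 kPa.
Normally consolidated clay, so the full stress increment lies on the virgin compression line:
S_c = C_c·H/(1+e₀)·log₁₀(σ'_f/σ'_0) = 0.41×6.1/(1+1.18)×log₁₀(129.86/32.063)
    = 1.1472 × 0.60747 = 0.6969 m

S_c ≈ 697 mm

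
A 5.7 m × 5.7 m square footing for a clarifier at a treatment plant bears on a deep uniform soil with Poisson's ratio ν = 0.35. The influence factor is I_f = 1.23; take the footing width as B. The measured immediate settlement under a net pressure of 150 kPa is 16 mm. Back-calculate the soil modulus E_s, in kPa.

E_s ≈ 57700 kPa

S_e = q·B·(1−ν²)/E_s · I_f  ⇒  E_s = q·B·(1−ν²)·I_f / S_e.
E_s = 150 × 5.7 × 0.8775 × 1.23 / 0.016 = 57680 kPa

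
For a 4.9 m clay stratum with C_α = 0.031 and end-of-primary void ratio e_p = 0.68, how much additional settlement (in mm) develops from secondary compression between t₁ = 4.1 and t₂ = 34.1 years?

S_s ≈ 83.2 mm

Secondary compression: S_s = C_α·H/(1+e_p)·log₁₀(t₂/t₁)
S_s = 0.031×4.9/(1+0.68)×log₁₀(34.1/4.1)
    = 0.09042 × 0.92 = 0.08318 m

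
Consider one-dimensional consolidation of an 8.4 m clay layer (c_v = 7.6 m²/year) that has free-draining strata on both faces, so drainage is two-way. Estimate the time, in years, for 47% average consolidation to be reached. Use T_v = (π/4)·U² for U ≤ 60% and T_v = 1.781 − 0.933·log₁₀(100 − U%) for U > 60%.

t ≈ 0.403 years

Drainage path length: H_d = H/2 = 4.2 m (double drainage).
U ≤ 60%: T_v = (π/4)·U² = (π/4)×0.47² = 0.17349.
t = T_v·H_d²/c_v = 0.17349×4.2²/7.6 = 0.4027 years.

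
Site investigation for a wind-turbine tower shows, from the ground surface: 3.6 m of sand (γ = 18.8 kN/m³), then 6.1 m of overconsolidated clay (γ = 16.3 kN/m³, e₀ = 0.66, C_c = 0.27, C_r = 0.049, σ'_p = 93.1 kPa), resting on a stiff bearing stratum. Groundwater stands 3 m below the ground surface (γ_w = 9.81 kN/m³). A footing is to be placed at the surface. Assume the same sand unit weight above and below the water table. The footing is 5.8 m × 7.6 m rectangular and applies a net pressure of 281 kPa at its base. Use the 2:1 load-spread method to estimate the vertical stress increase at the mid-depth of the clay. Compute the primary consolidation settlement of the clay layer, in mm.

Mid-depth of clay below the ground surface: z = 3.6 + 6.1/2 = 6.65 m.
Total vertical stress at mid-clay: σ_v = 18.8×3.6 + 16.3×3.05 = 117.4 kPa.
Pore pressure: u = 9.81×(6.65 − 3) = 35.806 kPa.
Initial effective stress: σ'_0 = σ_v − u = 117.4 − 35.806 = 81.594 kPa.
Stress increase at mid-clay by the 2:1 spreading method:
Δσ = qBL/((B+z)(L+z)) = 281×5.8×7.6/((5.8+6.65)(7.6+6.65)) = 69.817 kPa
Final effective stress: σ'_f = 81.594 + 69.817 = 151.41 kPa.
σ'_f = 151.41 > σ'_p = 93.1 kPa, so the stress path crosses the preconsolidation pressure — recompression up to σ'_p, then virgin compression beyond:
S_c = H/(1+e₀)·[C_r·log₁₀(σ'_p/σ'_0) + C_c·log₁₀(σ'_f/σ'_p)]
    = 6.1/1.66 × [0.049×log₁₀(93.1/81.594) + 0.27×log₁₀(151.41/93.1)]
    = 3.6747 × [0.0028073 + 0.057025] = 0.2199 m

S_c ≈ 220 mm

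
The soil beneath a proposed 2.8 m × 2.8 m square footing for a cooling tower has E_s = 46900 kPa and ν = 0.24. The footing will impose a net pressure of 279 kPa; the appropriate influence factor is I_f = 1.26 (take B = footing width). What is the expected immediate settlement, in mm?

S_e ≈ 19.8 mm

Immediate (elastic) settlement: S_e = q·B·(1−ν²)/E_s · I_f.
S_e = 279 × 2.8 × (1 − 0.24²) / 46900 × 1.26
    = 279 × 2.8 × 0.9424 / 46900 × 1.26
    = 0.01978 m = 19.78 mm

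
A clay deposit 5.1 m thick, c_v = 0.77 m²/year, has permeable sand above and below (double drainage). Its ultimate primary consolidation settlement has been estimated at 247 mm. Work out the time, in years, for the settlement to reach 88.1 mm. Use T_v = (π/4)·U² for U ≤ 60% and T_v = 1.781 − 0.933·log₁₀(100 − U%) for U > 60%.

Drainage path length: H_d = H/2 = 2.55 m (double drainage).
U = S(t)/S_ult = 88.1/247 = 0.3567.
U ≤ 60%: T_v = (π/4)·U² = (π/4)×0.35668² = 0.099919.
t = T_v·H_d²/c_v = 0.099919×2.55²/0.77 = 0.8438 years.

t ≈ 0.844 years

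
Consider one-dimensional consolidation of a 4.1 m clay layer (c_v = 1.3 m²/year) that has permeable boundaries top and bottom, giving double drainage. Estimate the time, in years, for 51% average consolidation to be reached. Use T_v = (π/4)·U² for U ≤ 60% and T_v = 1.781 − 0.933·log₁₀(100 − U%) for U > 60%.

t ≈ 0.66 years

Drainage path length: H_d = H/2 = 2.05 m (double drainage).
U ≤ 60%: T_v = (π/4)·U² = (π/4)×0.51² = 0.20428.
t = T_v·H_d²/c_v = 0.20428×2.05²/1.3 = 0.6604 years.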